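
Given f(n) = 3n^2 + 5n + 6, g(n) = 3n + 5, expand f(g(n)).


Substitute g(n) into f:
f(g(n)) = 3*(3n + 5)^2 + 5*(3n + 5) + 6
(3n + 5)^2 = 9n^2 + 30n + 25
Expand and combine: 27n^2 + 105n + 106


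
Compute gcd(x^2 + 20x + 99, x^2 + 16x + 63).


Factor each:
  x^2 + 20x + 99 = (x + 9)(x + 11)
  x^2 + 16x + 63 = (x + 9)(x + 7)
Common monic factor: x + 9


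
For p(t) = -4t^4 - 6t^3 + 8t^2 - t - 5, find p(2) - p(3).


p(2) = -87
p(3) = -422
p(2) - p(3) = -87 + 422 = 335


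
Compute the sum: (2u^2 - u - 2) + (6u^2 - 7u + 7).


Align terms by degree and add:
  2u^2 - u - 2
+ 6u^2 - 7u + 7
= 8u^2 - 8u + 5


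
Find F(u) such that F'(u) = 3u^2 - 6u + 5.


Reverse power rule on each term:
  ∫ 3u^2 du = u^3
  ∫ -6u du = -3u^2
  ∫ 5 du = 5u
F(u) = u^3 - 3u^2 + 5u + C


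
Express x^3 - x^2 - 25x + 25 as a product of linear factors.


Try integer roots (divisors of 25). x=-5: p(-5)=0.
Divide out (x + 5): quotient is x^2 - 6x + 5.
Factor the quadratic: (x - 1)(x - 5)
Result: (x + 5)(x - 1)(x - 5)


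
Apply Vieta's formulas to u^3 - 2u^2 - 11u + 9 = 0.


Monic cubic u^3+bu^2+cu+d=0: sum=-b, pairwise sum=c, product=-d.
b=-2, c=-11, d=9
r1+r2+r3 = 2
r1r2+r1r3+r2r3 = -11
r1r2r3 = -9


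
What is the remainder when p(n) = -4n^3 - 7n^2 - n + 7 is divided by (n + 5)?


By the Remainder Theorem, the remainder equals p(-5):
  -4*(-5)^3 = 500
  -7*(-5)^2 = -175
  -1*(-5)^1 = 5
  constant: 7
Sum: 500 - 175 + 5 + 7 = 337


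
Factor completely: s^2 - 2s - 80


Roots satisfy r1 + r2 = -b/a = 2 and r1*r2 = c/a = -80.
So r1 = -8, r2 = 10.
s^2 - 2s - 80 = (s - r1)(s - r2) = (s + 8)(s - 10)


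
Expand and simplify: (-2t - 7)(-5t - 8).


Distribute each term of the first polynomial:
  (-2t)(-5t - 8) = 10t^2 + 16t
  (-7)(-5t - 8) = 35t + 56
Sum: 10t^2 + 51t + 56


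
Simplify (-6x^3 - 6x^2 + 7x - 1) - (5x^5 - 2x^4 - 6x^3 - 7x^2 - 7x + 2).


Distribute the minus sign:
  (-6x^3 - 6x^2 + 7x - 1)
- (5x^5 - 2x^4 - 6x^3 - 7x^2 - 7x + 2)
Negate second polynomial: -5x^5 + 2x^4 + 6x^3 + 7x^2 + 7x - 2
Add: -5x^5 + 2x^4 + x^2 + 14x - 3


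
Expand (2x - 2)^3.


Expand (2x - 2)^3 by repeated multiplication:
  (2x - 2)^2 = 4x^2 - 8x + 4
= 8x^3 - 24x^2 + 24x - 8


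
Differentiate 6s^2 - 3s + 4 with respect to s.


Apply the power rule term by term:
  d/ds(6s^2) = 12s
  d/ds(-3s) = -3
  d/ds(4) = 0
p'(s) = 12s - 3


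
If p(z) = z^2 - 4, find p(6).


Using direct substitution:
  1 * (6)^2 = 36
  0 * (6)^1 = 0
  constant: -4
Sum = 36 + 0 - 4 = 32


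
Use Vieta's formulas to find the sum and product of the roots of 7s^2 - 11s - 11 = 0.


For as^2+bs+c=0: sum = -b/a, product = c/a.
a=7, b=-11, c=-11
Sum = -(-11)/7 = 11/7
Product = (-11)/7 = -11/7


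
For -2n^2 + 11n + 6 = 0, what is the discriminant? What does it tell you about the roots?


D = b^2 - 4ac = (11)^2 - 4(-2)(6) = 121 + 48 = 169
Since D > 0: two distinct rational roots


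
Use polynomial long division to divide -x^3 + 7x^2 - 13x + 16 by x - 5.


(-x^3 + 7x^2 - 13x + 16) / (x - 5)
Step 1: -x^2 * (x - 5) = -x^3 + 5x^2; subtract.
Step 2: 2x * (x - 5) = 2x^2 - 10x; subtract.
Step 3: -3 * (x - 5) = -3x + 15; subtract.
Quotient: -x^2 + 2x - 3, Remainder: 1


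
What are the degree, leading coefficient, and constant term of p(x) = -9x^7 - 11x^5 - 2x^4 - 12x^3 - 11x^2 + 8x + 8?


Highest power of x is 7, with coefficient -9. Constant term is 8.
Degree = 7, leading coefficient = -9, constant term = 8


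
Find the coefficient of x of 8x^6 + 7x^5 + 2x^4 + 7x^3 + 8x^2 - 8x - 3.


Read off the coefficient of x: -8


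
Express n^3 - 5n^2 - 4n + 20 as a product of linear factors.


Try integer roots (divisors of 20). n=5: p(5)=0.
Divide out (n - 5): quotient is n^2 - 4.
Factor the quadratic: (n + 2)(n - 2)
Result: (n - 5)(n + 2)(n - 2)


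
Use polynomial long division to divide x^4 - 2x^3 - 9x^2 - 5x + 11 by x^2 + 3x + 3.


(x^4 - 2x^3 - 9x^2 - 5x + 11) / (x^2 + 3x + 3)
Step 1: x^2 * (x^2 + 3x + 3) = x^4 + 3x^3 + 3x^2; subtract.
Step 2: -5x * (x^2 + 3x + 3) = -5x^3 - 15x^2 - 15x; subtract.
Step 3: 3 * (x^2 + 3x + 3) = 3x^2 + 9x + 9; subtract.
Quotient: x^2 - 5x + 3, Remainder: x + 2


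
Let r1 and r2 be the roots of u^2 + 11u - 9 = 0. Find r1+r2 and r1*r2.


For au^2+bu+c=0: sum = -b/a, product = c/a.
a=1, b=11, c=-9
Sum = -(11)/1 = -11
Product = (-9)/1 = -9


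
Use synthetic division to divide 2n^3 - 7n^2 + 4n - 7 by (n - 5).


Synthetic division with c = 5. Coefficients: 2, -7, 4, -7
Bring down 2.
  2 * 5 = 10; 10 - 7 = 3
  3 * 5 = 15; 15 + 4 = 19
  19 * 5 = 95; 95 - 7 = 88
Quotient: 2n^2 + 3n + 19, Remainder: 88


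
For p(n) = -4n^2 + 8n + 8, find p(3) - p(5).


p(3) = -4
p(5) = -52
p(3) - p(5) = -4 + 52 = 48


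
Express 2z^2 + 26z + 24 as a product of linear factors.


Roots satisfy r1 + r2 = -b/a = -13 and r1*r2 = c/a = 12.
So r1 = -1, r2 = -12.
2z^2 + 26z + 24 = 2(z - r1)(z - r2) = 2(z + 1)(z + 12)


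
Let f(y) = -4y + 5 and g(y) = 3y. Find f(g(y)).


Substitute g(y) into f:
f(g(y)) = -4*(3y) + 5
Expand and combine: -12y + 5


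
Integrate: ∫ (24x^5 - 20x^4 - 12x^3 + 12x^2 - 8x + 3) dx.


Reverse power rule on each term:
  ∫ 24x^5 dx = 4x^6
  ∫ -20x^4 dx = -4x^5
  ∫ -12x^3 dx = -3x^4
  ∫ 12x^2 dx = 4x^3
  ∫ -8x dx = -4x^2
  ∫ 3 dx = 3x
F(x) = 4x^6 - 4x^5 - 3x^4 + 4x^3 - 4x^2 + 3x + C


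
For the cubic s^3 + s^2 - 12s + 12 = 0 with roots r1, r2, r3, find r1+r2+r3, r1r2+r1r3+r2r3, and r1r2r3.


Monic cubic s^3+bs^2+cs+d=0: sum=-b, pairwise sum=c, product=-d.
b=1, c=-12, d=12
r1+r2+r3 = -1
r1r2+r1r3+r2r3 = -12
r1r2r3 = -12


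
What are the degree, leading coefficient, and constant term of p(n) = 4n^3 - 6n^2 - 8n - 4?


Highest power of n is 3, with coefficient 4. Constant term is -4.
Degree = 3, leading coefficient = 4, constant term = -4


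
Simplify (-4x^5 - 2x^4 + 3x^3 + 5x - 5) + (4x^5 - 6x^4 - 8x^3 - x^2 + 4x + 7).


Align terms by degree and add:
  -4x^5 - 2x^4 + 3x^3 + 5x - 5
+ 4x^5 - 6x^4 - 8x^3 - x^2 + 4x + 7
= -8x^4 - 5x^3 - x^2 + 9x + 2


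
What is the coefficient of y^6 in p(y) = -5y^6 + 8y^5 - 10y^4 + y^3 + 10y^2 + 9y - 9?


Read off the coefficient of y^6: -5


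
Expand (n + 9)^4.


Expand (n + 9)^4 by repeated multiplication:
  (n + 9)^2 = n^2 + 18n + 81
  (n + 9)^3 = n^3 + 27n^2 + 243n + 729
= n^4 + 36n^3 + 486n^2 + 2916n + 6561


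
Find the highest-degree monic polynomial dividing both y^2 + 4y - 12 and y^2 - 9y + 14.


Factor each:
  y^2 + 4y - 12 = (y - 2)(y + 6)
  y^2 - 9y + 14 = (y - 2)(y - 7)
Common monic factor: y - 2


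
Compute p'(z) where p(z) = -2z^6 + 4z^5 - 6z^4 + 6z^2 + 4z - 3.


Apply the power rule term by term:
  d/dz(-2z^6) = -12z^5
  d/dz(4z^5) = 20z^4
  d/dz(-6z^4) = -24z^3
  d/dz(6z^2) = 12z
  d/dz(4z) = 4
  d/dz(-3) = 0
p'(z) = -12z^5 + 20z^4 - 24z^3 + 12z + 4


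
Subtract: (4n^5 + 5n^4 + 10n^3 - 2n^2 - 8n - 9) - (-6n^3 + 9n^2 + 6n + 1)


Distribute the minus sign:
  (4n^5 + 5n^4 + 10n^3 - 2n^2 - 8n - 9)
- (-6n^3 + 9n^2 + 6n + 1)
Negate second polynomial: 6n^3 - 9n^2 - 6n - 1
Add: 4n^5 + 5n^4 + 16n^3 - 11n^2 - 14n - 10


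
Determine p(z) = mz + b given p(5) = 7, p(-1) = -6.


p(z) = mz + b. Using p(5)=7, p(-1)=-6:
m = (7 + 6)/(5 + 1) = 13/6 = 13/6
b = 7 - m*(5) = 7 - 65/6 = -23/6
p(z) = (13/6)z - (23/6)


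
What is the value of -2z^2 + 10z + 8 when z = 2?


Using direct substitution:
  -2 * (2)^2 = -8
  10 * (2)^1 = 20
  constant: 8
Sum = -8 + 20 + 8 = 20


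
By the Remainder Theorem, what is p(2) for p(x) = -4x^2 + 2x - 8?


By the Remainder Theorem, the remainder equals p(2):
  -4*(2)^2 = -16
  2*(2)^1 = 4
  constant: -8
Sum: -16 + 4 - 8 = -20


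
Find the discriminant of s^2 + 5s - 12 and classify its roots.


D = b^2 - 4ac = (5)^2 - 4(1)(-12) = 25 + 48 = 73
Since D > 0: two distinct irrational roots


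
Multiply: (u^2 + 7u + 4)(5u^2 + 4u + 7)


Distribute each term of the first polynomial:
  (u^2)(5u^2 + 4u + 7) = 5u^4 + 4u^3 + 7u^2
  (7u)(5u^2 + 4u + 7) = 35u^3 + 28u^2 + 49u
  (4)(5u^2 + 4u + 7) = 20u^2 + 16u + 28
Sum: 5u^4 + 39u^3 + 55u^2 + 65u + 28


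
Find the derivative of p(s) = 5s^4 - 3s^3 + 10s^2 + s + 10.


Apply the power rule term by term:
  d/ds(5s^4) = 20s^3
  d/ds(-3s^3) = -9s^2
  d/ds(10s^2) = 20s
  d/ds(s) = 1
  d/ds(10) = 0
p'(s) = 20s^3 - 9s^2 + 20s + 1


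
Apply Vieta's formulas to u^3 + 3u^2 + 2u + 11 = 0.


Monic cubic u^3+bu^2+cu+d=0: sum=-b, pairwise sum=c, product=-d.
b=3, c=2, d=11
r1+r2+r3 = -3
r1r2+r1r3+r2r3 = 2
r1r2r3 = -11


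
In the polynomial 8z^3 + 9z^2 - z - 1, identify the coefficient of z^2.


Read off the coefficient of z^2: 9


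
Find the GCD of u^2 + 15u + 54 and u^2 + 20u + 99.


Factor each:
  u^2 + 15u + 54 = (u + 9)(u + 6)
  u^2 + 20u + 99 = (u + 9)(u + 11)
Common monic factor: u + 9


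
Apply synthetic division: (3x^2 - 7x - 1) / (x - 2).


Synthetic division with c = 2. Coefficients: 3, -7, -1
Bring down 3.
  3 * 2 = 6; 6 - 7 = -1
  -1 * 2 = -2; -2 - 1 = -3
Quotient: 3x - 1, Remainder: -3


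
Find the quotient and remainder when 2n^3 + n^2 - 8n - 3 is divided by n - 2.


(2n^3 + n^2 - 8n - 3) / (n - 2)
Step 1: 2n^2 * (n - 2) = 2n^3 - 4n^2; subtract.
Step 2: 5n * (n - 2) = 5n^2 - 10n; subtract.
Step 3: 2 * (n - 2) = 2n - 4; subtract.
Quotient: 2n^2 + 5n + 2, Remainder: 1


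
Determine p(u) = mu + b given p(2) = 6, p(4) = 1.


p(u) = mu + b. Using p(2)=6, p(4)=1:
m = (6 - 1)/(2 - 4) = 5/-2 = -5/2
b = 6 - m*(2) = 6 + 5 = 11
p(u) = -(5/2)u + 11


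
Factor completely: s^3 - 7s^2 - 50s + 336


Try integer roots (divisors of 336). s=8: p(8)=0.
Divide out (s - 8): quotient is s^2 + s - 42.
Factor the quadratic: (s + 7)(s - 6)
Result: (s - 8)(s + 7)(s - 6)


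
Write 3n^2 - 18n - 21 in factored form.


Roots satisfy r1 + r2 = -b/a = 6 and r1*r2 = c/a = -7.
So r1 = -1, r2 = 7.
3n^2 - 18n - 21 = 3(n - r1)(n - r2) = 3(n + 1)(n - 7)


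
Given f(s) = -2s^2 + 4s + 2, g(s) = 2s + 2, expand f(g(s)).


Substitute g(s) into f:
f(g(s)) = -2*(2s + 2)^2 + 4*(2s + 2) + 2
(2s + 2)^2 = 4s^2 + 8s + 4
Expand and combine: -8s^2 - 8s + 2


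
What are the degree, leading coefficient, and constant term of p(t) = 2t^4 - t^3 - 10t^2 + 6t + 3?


Highest power of t is 4, with coefficient 2. Constant term is 3.
Degree = 4, leading coefficient = 2, constant term = 3


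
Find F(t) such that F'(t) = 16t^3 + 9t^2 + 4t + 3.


Reverse power rule on each term:
  ∫ 16t^3 dt = 4t^4
  ∫ 9t^2 dt = 3t^3
  ∫ 4t dt = 2t^2
  ∫ 3 dt = 3t
F(t) = 4t^4 + 3t^3 + 2t^2 + 3t + C


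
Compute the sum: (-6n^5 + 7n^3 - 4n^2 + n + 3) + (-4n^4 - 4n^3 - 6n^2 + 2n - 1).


Align terms by degree and add:
  -6n^5 + 7n^3 - 4n^2 + n + 3
  -4n^4 - 4n^3 - 6n^2 + 2n - 1
= -6n^5 - 4n^4 + 3n^3 - 10n^2 + 3n + 2


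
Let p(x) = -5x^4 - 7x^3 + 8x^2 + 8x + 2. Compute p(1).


Using direct substitution:
  -5 * (1)^4 = -5
  -7 * (1)^3 = -7
  8 * (1)^2 = 8
  8 * (1)^1 = 8
  constant: 2
Sum = -5 - 7 + 8 + 8 + 2 = 6


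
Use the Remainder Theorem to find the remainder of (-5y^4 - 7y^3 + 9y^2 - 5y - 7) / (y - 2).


By the Remainder Theorem, the remainder equals p(2):
  -5*(2)^4 = -80
  -7*(2)^3 = -56
  9*(2)^2 = 36
  -5*(2)^1 = -10
  constant: -7
Sum: -80 - 56 + 36 - 10 - 7 = -117


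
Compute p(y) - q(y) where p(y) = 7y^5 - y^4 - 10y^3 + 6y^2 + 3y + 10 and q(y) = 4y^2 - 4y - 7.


Distribute the minus sign:
  (7y^5 - y^4 - 10y^3 + 6y^2 + 3y + 10)
- (4y^2 - 4y - 7)
Negate second polynomial: -4y^2 + 4y + 7
Add: 7y^5 - y^4 - 10y^3 + 2y^2 + 7y + 17


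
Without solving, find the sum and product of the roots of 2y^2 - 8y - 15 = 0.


For ay^2+by+c=0: sum = -b/a, product = c/a.
a=2, b=-8, c=-15
Sum = -(-8)/2 = 4
Product = (-15)/2 = -15/2


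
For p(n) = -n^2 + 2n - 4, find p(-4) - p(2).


p(-4) = -28
p(2) = -4
p(-4) - p(2) = -28 + 4 = -24


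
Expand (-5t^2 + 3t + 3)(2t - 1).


Distribute each term of the first polynomial:
  (-5t^2)(2t - 1) = -10t^3 + 5t^2
  (3t)(2t - 1) = 6t^2 - 3t
  (3)(2t - 1) = 6t - 3
Sum: -10t^3 + 11t^2 + 3t - 3


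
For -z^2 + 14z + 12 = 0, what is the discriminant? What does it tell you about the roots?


D = b^2 - 4ac = (14)^2 - 4(-1)(12) = 196 + 48 = 244
Since D > 0: two distinct irrational roots


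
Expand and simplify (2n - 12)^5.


Expand (2n - 12)^5 by repeated multiplication:
  (2n - 12)^2 = 4n^2 - 48n + 144
  (2n - 12)^3 = 8n^3 - 144n^2 + 864n - 1728
  (2n - 12)^4 = 16n^4 - 384n^3 + 3456n^2 - 13824n + 20736
= 32n^5 - 960n^4 + 11520n^3 - 69120n^2 + 207360n - 248832


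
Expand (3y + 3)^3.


Expand (3y + 3)^3 by repeated multiplication:
  (3y + 3)^2 = 9y^2 + 18y + 9
= 27y^3 + 81y^2 + 81y + 27


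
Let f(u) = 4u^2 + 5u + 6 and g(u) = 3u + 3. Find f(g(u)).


Substitute g(u) into f:
f(g(u)) = 4*(3u + 3)^2 + 5*(3u + 3) + 6
(3u + 3)^2 = 9u^2 + 18u + 9
Expand and combine: 36u^2 + 87u + 57


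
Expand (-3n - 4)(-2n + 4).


Distribute each term of the first polynomial:
  (-3n)(-2n + 4) = 6n^2 - 12n
  (-4)(-2n + 4) = 8n - 16
Sum: 6n^2 - 4n - 16


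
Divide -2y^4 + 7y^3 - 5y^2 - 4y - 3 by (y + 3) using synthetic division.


Synthetic division with c = -3. Coefficients: -2, 7, -5, -4, -3
Bring down -2.
  -2 * -3 = 6; 6 + 7 = 13
  13 * -3 = -39; -39 - 5 = -44
  -44 * -3 = 132; 132 - 4 = 128
  128 * -3 = -384; -384 - 3 = -387
Quotient: -2y^3 + 13y^2 - 44y + 128, Remainder: -387


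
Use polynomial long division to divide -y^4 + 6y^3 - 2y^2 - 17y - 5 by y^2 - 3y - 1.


(-y^4 + 6y^3 - 2y^2 - 17y - 5) / (y^2 - 3y - 1)
Step 1: -y^2 * (y^2 - 3y - 1) = -y^4 + 3y^3 + y^2; subtract.
Step 2: 3y * (y^2 - 3y - 1) = 3y^3 - 9y^2 - 3y; subtract.
Step 3: 6 * (y^2 - 3y - 1) = 6y^2 - 18y - 6; subtract.
Quotient: -y^2 + 3y + 6, Remainder: 4y + 1


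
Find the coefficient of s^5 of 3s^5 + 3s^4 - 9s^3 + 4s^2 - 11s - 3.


Read off the coefficient of s^5: 3


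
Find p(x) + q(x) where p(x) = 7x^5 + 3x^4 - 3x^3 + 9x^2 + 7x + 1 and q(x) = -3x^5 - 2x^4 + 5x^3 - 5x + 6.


Align terms by degree and add:
  7x^5 + 3x^4 - 3x^3 + 9x^2 + 7x + 1
  -3x^5 - 2x^4 + 5x^3 - 5x + 6
= 4x^5 + x^4 + 2x^3 + 9x^2 + 2x + 7


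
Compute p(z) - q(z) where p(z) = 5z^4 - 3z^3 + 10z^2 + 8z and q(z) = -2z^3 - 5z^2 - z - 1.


Distribute the minus sign:
  (5z^4 - 3z^3 + 10z^2 + 8z)
- (-2z^3 - 5z^2 - z - 1)
Negate second polynomial: 2z^3 + 5z^2 + z + 1
Add: 5z^4 - z^3 + 15z^2 + 9z + 1


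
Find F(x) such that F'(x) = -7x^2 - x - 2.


Reverse power rule on each term:
  ∫ -7x^2 dx = -(7/3)x^3
  ∫ -x dx = -(1/2)x^2
  ∫ -2 dx = -2x
F(x) = -(7/3)x^3 - (1/2)x^2 - 2x + C


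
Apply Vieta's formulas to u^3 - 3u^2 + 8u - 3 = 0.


Monic cubic u^3+bu^2+cu+d=0: sum=-b, pairwise sum=c, product=-d.
b=-3, c=8, d=-3
r1+r2+r3 = 3
r1r2+r1r3+r2r3 = 8
r1r2r3 = 3


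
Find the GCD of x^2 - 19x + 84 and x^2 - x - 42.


Factor each:
  x^2 - 19x + 84 = (x - 7)(x - 12)
  x^2 - x - 42 = (x - 7)(x + 6)
Common monic factor: x - 7


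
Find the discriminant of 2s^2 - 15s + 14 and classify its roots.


D = b^2 - 4ac = (-15)^2 - 4(2)(14) = 225 - 112 = 113
Since D > 0: two distinct irrational roots


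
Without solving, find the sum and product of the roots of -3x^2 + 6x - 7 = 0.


For ax^2+bx+c=0: sum = -b/a, product = c/a.
a=-3, b=6, c=-7
Sum = -(6)/-3 = 2
Product = (-7)/-3 = 7/3


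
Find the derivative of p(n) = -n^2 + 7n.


Apply the power rule term by term:
  d/dn(-n^2) = -2n
  d/dn(7n) = 7
p'(n) = -2n + 7


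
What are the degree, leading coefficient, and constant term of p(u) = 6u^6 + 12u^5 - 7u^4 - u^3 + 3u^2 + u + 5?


Highest power of u is 6, with coefficient 6. Constant term is 5.
Degree = 6, leading coefficient = 6, constant term = 5


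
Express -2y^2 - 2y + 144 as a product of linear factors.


Roots satisfy r1 + r2 = -b/a = -1 and r1*r2 = c/a = -72.
So r1 = -9, r2 = 8.
-2y^2 - 2y + 144 = -2(y - r1)(y - r2) = -2(y + 9)(y - 8)


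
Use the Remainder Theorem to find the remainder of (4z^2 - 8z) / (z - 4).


By the Remainder Theorem, the remainder equals p(4):
  4*(4)^2 = 64
  -8*(4)^1 = -32
  constant: 0
Sum: 64 - 32 + 0 = 32


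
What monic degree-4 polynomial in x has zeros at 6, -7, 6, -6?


p(x) = (x - 6)(x + 7)(x - 6)(x + 6)
Expand: x^4 + x^3 - 78x^2 - 36x + 1512


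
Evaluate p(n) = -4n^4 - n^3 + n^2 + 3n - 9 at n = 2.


Using direct substitution:
  -4 * (2)^4 = -64
  -1 * (2)^3 = -8
  1 * (2)^2 = 4
  3 * (2)^1 = 6
  constant: -9
Sum = -64 - 8 + 4 + 6 - 9 = -71


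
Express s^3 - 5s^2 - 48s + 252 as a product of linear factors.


Try integer roots (divisors of 252). s=6: p(6)=0.
Divide out (s - 6): quotient is s^2 + s - 42.
Factor the quadratic: (s + 7)(s - 6)
Result: (s - 6)(s + 7)(s - 6)


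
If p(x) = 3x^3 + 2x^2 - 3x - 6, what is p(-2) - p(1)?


p(-2) = -16
p(1) = -4
p(-2) - p(1) = -16 + 4 = -12


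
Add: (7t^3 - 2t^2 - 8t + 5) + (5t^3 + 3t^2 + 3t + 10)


Align terms by degree and add:
  7t^3 - 2t^2 - 8t + 5
+ 5t^3 + 3t^2 + 3t + 10
= 12t^3 + t^2 - 5t + 15


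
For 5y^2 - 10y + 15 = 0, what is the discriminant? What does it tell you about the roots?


D = b^2 - 4ac = (-10)^2 - 4(5)(15) = 100 - 300 = -200
Since D < 0: two complex conjugate roots (no real roots)


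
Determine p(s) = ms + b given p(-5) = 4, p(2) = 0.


p(s) = ms + b. Using p(-5)=4, p(2)=0:
m = (4)/(-5 - 2) = 4/-7 = -4/7
b = 4 - m*(-5) = 4 - 20/7 = 8/7
p(s) = -(4/7)s + (8/7)


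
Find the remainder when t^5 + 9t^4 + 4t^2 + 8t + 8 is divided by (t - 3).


By the Remainder Theorem, the remainder equals p(3):
  1*(3)^5 = 243
  9*(3)^4 = 729
  0*(3)^3 = 0
  4*(3)^2 = 36
  8*(3)^1 = 24
  constant: 8
Sum: 243 + 729 + 0 + 36 + 24 + 8 = 1040


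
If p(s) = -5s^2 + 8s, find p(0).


Using direct substitution:
  -5 * (0)^2 = 0
  8 * (0)^1 = 0
  constant: 0
Sum = 0 + 0 + 0 = 0


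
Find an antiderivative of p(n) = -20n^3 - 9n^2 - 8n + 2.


Reverse power rule on each term:
  ∫ -20n^3 dn = -5n^4
  ∫ -9n^2 dn = -3n^3
  ∫ -8n dn = -4n^2
  ∫ 2 dn = 2n
F(n) = -5n^4 - 3n^3 - 4n^2 + 2n + C


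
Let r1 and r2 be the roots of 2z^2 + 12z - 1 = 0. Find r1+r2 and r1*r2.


For az^2+bz+c=0: sum = -b/a, product = c/a.
a=2, b=12, c=-1
Sum = -(12)/2 = -6
Product = (-1)/2 = -1/2


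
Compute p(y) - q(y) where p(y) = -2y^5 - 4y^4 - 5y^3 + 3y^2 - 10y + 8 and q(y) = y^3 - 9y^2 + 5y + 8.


Distribute the minus sign:
  (-2y^5 - 4y^4 - 5y^3 + 3y^2 - 10y + 8)
- (y^3 - 9y^2 + 5y + 8)
Negate second polynomial: -y^3 + 9y^2 - 5y - 8
Add: -2y^5 - 4y^4 - 6y^3 + 12y^2 - 15y


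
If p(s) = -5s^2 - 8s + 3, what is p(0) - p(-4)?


p(0) = 3
p(-4) = -45
p(0) - p(-4) = 3 + 45 = 48


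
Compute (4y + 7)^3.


Expand (4y + 7)^3 by repeated multiplication:
  (4y + 7)^2 = 16y^2 + 56y + 49
= 64y^3 + 336y^2 + 588y + 343


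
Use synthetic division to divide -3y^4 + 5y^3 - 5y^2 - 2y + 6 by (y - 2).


Synthetic division with c = 2. Coefficients: -3, 5, -5, -2, 6
Bring down -3.
  -3 * 2 = -6; -6 + 5 = -1
  -1 * 2 = -2; -2 - 5 = -7
  -7 * 2 = -14; -14 - 2 = -16
  -16 * 2 = -32; -32 + 6 = -26
Quotient: -3y^3 - y^2 - 7y - 16, Remainder: -26


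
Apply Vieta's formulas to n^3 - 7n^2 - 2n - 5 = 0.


Monic cubic n^3+bn^2+cn+d=0: sum=-b, pairwise sum=c, product=-d.
b=-7, c=-2, d=-5
r1+r2+r3 = 7
r1r2+r1r3+r2r3 = -2
r1r2r3 = 5


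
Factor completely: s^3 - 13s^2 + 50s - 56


Try integer roots (divisors of -56). s=4: p(4)=0.
Divide out (s - 4): quotient is s^2 - 9s + 14.
Factor the quadratic: (s - 2)(s - 7)
Result: (s - 4)(s - 2)(s - 7)


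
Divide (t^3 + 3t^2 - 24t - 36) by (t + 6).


(t^3 + 3t^2 - 24t - 36) / (t + 6)
Step 1: t^2 * (t + 6) = t^3 + 6t^2; subtract.
Step 2: -3t * (t + 6) = -3t^2 - 18t; subtract.
Step 3: -6 * (t + 6) = -6t - 36; subtract.
Quotient: t^2 - 3t - 6, Remainder: 0


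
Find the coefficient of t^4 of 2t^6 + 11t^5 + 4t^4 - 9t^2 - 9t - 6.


Read off the coefficient of t^4: 4


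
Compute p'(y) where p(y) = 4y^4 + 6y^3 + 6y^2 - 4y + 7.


Apply the power rule term by term:
  d/dy(4y^4) = 16y^3
  d/dy(6y^3) = 18y^2
  d/dy(6y^2) = 12y
  d/dy(-4y) = -4
  d/dy(7) = 0
p'(y) = 16y^3 + 18y^2 + 12y - 4


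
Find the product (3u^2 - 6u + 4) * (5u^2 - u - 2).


Distribute each term of the first polynomial:
  (3u^2)(5u^2 - u - 2) = 15u^4 - 3u^3 - 6u^2
  (-6u)(5u^2 - u - 2) = -30u^3 + 6u^2 + 12u
  (4)(5u^2 - u - 2) = 20u^2 - 4u - 8
Sum: 15u^4 - 33u^3 + 20u^2 + 8u - 8


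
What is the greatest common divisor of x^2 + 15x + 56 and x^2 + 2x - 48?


Factor each:
  x^2 + 15x + 56 = (x + 8)(x + 7)
  x^2 + 2x - 48 = (x + 8)(x - 6)
Common monic factor: x + 8


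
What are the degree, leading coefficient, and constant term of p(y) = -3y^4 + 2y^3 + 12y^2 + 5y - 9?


Highest power of y is 4, with coefficient -3. Constant term is -9.
Degree = 4, leading coefficient = -3, constant term = -9


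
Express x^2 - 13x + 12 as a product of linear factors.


Roots satisfy r1 + r2 = -b/a = 13 and r1*r2 = c/a = 12.
So r1 = 12, r2 = 1.
x^2 - 13x + 12 = (x - r1)(x - r2) = (x - 12)(x - 1)


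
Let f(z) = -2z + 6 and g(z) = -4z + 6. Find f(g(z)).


Substitute g(z) into f:
f(g(z)) = -2*(-4z + 6) + 6
Expand and combine: 8z - 6


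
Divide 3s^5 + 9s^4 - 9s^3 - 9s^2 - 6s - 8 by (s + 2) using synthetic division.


Synthetic division with c = -2. Coefficients: 3, 9, -9, -9, -6, -8
Bring down 3.
  3 * -2 = -6; -6 + 9 = 3
  3 * -2 = -6; -6 - 9 = -15
  -15 * -2 = 30; 30 - 9 = 21
  21 * -2 = -42; -42 - 6 = -48
  -48 * -2 = 96; 96 - 8 = 88
Quotient: 3s^4 + 3s^3 - 15s^2 + 21s - 48, Remainder: 88


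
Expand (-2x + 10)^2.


Expand (-2x + 10)^2 by repeated multiplication:
= 4x^2 - 40x + 100


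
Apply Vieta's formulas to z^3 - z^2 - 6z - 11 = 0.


Monic cubic z^3+bz^2+cz+d=0: sum=-b, pairwise sum=c, product=-d.
b=-1, c=-6, d=-11
r1+r2+r3 = 1
r1r2+r1r3+r2r3 = -6
r1r2r3 = 11


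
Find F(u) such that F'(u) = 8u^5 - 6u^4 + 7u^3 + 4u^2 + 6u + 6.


Reverse power rule on each term:
  ∫ 8u^5 du = (4/3)u^6
  ∫ -6u^4 du = -(6/5)u^5
  ∫ 7u^3 du = (7/4)u^4
  ∫ 4u^2 du = (4/3)u^3
  ∫ 6u du = 3u^2
  ∫ 6 du = 6u
F(u) = (4/3)u^6 - (6/5)u^5 + (7/4)u^4 + (4/3)u^3 + 3u^2 + 6u + C


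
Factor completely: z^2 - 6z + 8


Roots satisfy r1 + r2 = -b/a = 6 and r1*r2 = c/a = 8.
So r1 = 2, r2 = 4.
z^2 - 6z + 8 = (z - r1)(z - r2) = (z - 2)(z - 4)


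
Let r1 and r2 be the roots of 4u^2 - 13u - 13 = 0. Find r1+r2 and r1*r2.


For au^2+bu+c=0: sum = -b/a, product = c/a.
a=4, b=-13, c=-13
Sum = -(-13)/4 = 13/4
Product = (-13)/4 = -13/4


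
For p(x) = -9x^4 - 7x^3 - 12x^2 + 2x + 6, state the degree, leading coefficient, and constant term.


Highest power of x is 4, with coefficient -9. Constant term is 6.
Degree = 4, leading coefficient = -9, constant term = 6


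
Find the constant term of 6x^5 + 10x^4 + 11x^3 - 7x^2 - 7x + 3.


Read off the constant term: 3


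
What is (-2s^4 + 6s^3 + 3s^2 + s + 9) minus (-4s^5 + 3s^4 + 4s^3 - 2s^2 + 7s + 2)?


Distribute the minus sign:
  (-2s^4 + 6s^3 + 3s^2 + s + 9)
- (-4s^5 + 3s^4 + 4s^3 - 2s^2 + 7s + 2)
Negate second polynomial: 4s^5 - 3s^4 - 4s^3 + 2s^2 - 7s - 2
Add: 4s^5 - 5s^4 + 2s^3 + 5s^2 - 6s + 7


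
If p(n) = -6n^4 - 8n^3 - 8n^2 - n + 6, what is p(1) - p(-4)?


p(1) = -17
p(-4) = -1142
p(1) - p(-4) = -17 + 1142 = 1125


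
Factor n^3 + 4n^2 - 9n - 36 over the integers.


Try integer roots (divisors of -36). n=3: p(3)=0.
Divide out (n - 3): quotient is n^2 + 7n + 12.
Factor the quadratic: (n + 3)(n + 4)
Result: (n - 3)(n + 3)(n + 4)


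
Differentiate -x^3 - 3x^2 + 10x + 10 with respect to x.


Apply the power rule term by term:
  d/dx(-x^3) = -3x^2
  d/dx(-3x^2) = -6x
  d/dx(10x) = 10
  d/dx(10) = 0
p'(x) = -3x^2 - 6x + 10


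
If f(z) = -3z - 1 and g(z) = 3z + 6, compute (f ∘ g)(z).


Substitute g(z) into f:
f(g(z)) = -3*(3z + 6) + (-1)
Expand and combine: -9z - 19


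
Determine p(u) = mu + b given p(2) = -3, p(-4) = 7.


p(u) = mu + b. Using p(2)=-3, p(-4)=7:
m = (-3 - 7)/(2 + 4) = -10/6 = -5/3
b = -3 - m*(2) = -3 + 10/3 = 1/3
p(u) = -(5/3)u + (1/3)


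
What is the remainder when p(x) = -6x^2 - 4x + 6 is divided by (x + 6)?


By the Remainder Theorem, the remainder equals p(-6):
  -6*(-6)^2 = -216
  -4*(-6)^1 = 24
  constant: 6
Sum: -216 + 24 + 6 = -186


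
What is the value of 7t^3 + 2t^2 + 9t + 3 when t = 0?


Using direct substitution:
  7 * (0)^3 = 0
  2 * (0)^2 = 0
  9 * (0)^1 = 0
  constant: 3
Sum = 0 + 0 + 0 + 3 = 3


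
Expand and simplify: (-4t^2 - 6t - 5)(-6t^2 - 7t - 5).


Distribute each term of the first polynomial:
  (-4t^2)(-6t^2 - 7t - 5) = 24t^4 + 28t^3 + 20t^2
  (-6t)(-6t^2 - 7t - 5) = 36t^3 + 42t^2 + 30t
  (-5)(-6t^2 - 7t - 5) = 30t^2 + 35t + 25
Sum: 24t^4 + 64t^3 + 92t^2 + 65t + 25


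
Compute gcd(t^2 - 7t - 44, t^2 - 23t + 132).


Factor each:
  t^2 - 7t - 44 = (t - 11)(t + 4)
  t^2 - 23t + 132 = (t - 11)(t - 12)
Common monic factor: t - 11


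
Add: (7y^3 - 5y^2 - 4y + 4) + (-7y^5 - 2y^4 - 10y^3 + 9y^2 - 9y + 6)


Align terms by degree and add:
  7y^3 - 5y^2 - 4y + 4
  -7y^5 - 2y^4 - 10y^3 + 9y^2 - 9y + 6
= -7y^5 - 2y^4 - 3y^3 + 4y^2 - 13y + 10


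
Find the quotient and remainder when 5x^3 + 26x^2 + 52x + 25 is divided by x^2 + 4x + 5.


(5x^3 + 26x^2 + 52x + 25) / (x^2 + 4x + 5)
Step 1: 5x * (x^2 + 4x + 5) = 5x^3 + 20x^2 + 25x; subtract.
Step 2: 6 * (x^2 + 4x + 5) = 6x^2 + 24x + 30; subtract.
Quotient: 5x + 6, Remainder: 3x - 5


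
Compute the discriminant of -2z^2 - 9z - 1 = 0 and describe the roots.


D = b^2 - 4ac = (-9)^2 - 4(-2)(-1) = 81 - 8 = 73
Since D > 0: two distinct irrational roots


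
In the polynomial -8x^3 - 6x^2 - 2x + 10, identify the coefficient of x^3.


Read off the coefficient of x^3: -8


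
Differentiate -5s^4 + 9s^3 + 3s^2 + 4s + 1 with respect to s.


Apply the power rule term by term:
  d/ds(-5s^4) = -20s^3
  d/ds(9s^3) = 27s^2
  d/ds(3s^2) = 6s
  d/ds(4s) = 4
  d/ds(1) = 0
p'(s) = -20s^3 + 27s^2 + 6s + 4


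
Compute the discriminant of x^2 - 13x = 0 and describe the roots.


D = b^2 - 4ac = (-13)^2 - 4(1)(0) = 169 = 169
Since D > 0: two distinct rational roots


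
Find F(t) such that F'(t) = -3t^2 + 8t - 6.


Reverse power rule on each term:
  ∫ -3t^2 dt = -t^3
  ∫ 8t dt = 4t^2
  ∫ -6 dt = -6t
F(t) = -t^3 + 4t^2 - 6t + C


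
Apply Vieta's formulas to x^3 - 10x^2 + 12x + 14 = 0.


Monic cubic x^3+bx^2+cx+d=0: sum=-b, pairwise sum=c, product=-d.
b=-10, c=12, d=14
r1+r2+r3 = 10
r1r2+r1r3+r2r3 = 12
r1r2r3 = -14


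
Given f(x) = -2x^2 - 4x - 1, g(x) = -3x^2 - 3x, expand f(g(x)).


Substitute g(x) into f:
f(g(x)) = -2*(-3x^2 - 3x)^2 + (-4)*(-3x^2 - 3x) + (-1)
(-3x^2 - 3x)^2 = 9x^4 + 18x^3 + 9x^2
Expand and combine: -18x^4 - 36x^3 - 6x^2 + 12x - 1


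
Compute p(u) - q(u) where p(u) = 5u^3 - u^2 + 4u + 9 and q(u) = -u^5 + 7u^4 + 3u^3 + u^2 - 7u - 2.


Distribute the minus sign:
  (5u^3 - u^2 + 4u + 9)
- (-u^5 + 7u^4 + 3u^3 + u^2 - 7u - 2)
Negate second polynomial: u^5 - 7u^4 - 3u^3 - u^2 + 7u + 2
Add: u^5 - 7u^4 + 2u^3 - 2u^2 + 11u + 11


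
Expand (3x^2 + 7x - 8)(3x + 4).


Distribute each term of the first polynomial:
  (3x^2)(3x + 4) = 9x^3 + 12x^2
  (7x)(3x + 4) = 21x^2 + 28x
  (-8)(3x + 4) = -24x - 32
Sum: 9x^3 + 33x^2 + 4x - 32


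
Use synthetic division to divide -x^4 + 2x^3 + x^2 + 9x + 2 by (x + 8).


Synthetic division with c = -8. Coefficients: -1, 2, 1, 9, 2
Bring down -1.
  -1 * -8 = 8; 8 + 2 = 10
  10 * -8 = -80; -80 + 1 = -79
  -79 * -8 = 632; 632 + 9 = 641
  641 * -8 = -5128; -5128 + 2 = -5126
Quotient: -x^3 + 10x^2 - 79x + 641, Remainder: -5126


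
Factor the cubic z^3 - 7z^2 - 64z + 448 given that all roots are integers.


Try integer roots (divisors of 448). z=7: p(7)=0.
Divide out (z - 7): quotient is z^2 - 64.
Factor the quadratic: (z + 8)(z - 8)
Result: (z - 7)(z + 8)(z - 8)


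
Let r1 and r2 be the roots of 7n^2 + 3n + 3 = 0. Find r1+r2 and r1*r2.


For an^2+bn+c=0: sum = -b/a, product = c/a.
a=7, b=3, c=3
Sum = -(3)/7 = -3/7
Product = (3)/7 = 3/7


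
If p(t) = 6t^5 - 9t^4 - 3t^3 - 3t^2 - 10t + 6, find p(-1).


Using direct substitution:
  6 * (-1)^5 = -6
  -9 * (-1)^4 = -9
  -3 * (-1)^3 = 3
  -3 * (-1)^2 = -3
  -10 * (-1)^1 = 10
  constant: 6
Sum = -6 - 9 + 3 - 3 + 10 + 6 = 1


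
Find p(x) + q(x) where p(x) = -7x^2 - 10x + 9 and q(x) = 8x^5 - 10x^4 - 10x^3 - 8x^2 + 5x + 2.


Align terms by degree and add:
  -7x^2 - 10x + 9
+ 8x^5 - 10x^4 - 10x^3 - 8x^2 + 5x + 2
= 8x^5 - 10x^4 - 10x^3 - 15x^2 - 5x + 11


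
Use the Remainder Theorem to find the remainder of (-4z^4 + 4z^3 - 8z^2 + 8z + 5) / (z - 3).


By the Remainder Theorem, the remainder equals p(3):
  -4*(3)^4 = -324
  4*(3)^3 = 108
  -8*(3)^2 = -72
  8*(3)^1 = 24
  constant: 5
Sum: -324 + 108 - 72 + 24 + 5 = -259


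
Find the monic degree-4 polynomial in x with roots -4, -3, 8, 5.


p(x) = (x + 4)(x + 3)(x - 8)(x - 5)
Expand: x^4 - 6x^3 - 39x^2 + 124x + 480


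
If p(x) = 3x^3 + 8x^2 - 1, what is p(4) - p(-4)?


p(4) = 319
p(-4) = -65
p(4) - p(-4) = 319 + 65 = 384


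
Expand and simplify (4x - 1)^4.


Expand (4x - 1)^4 by repeated multiplication:
  (4x - 1)^2 = 16x^2 - 8x + 1
  (4x - 1)^3 = 64x^3 - 48x^2 + 12x - 1
= 256x^4 - 256x^3 + 96x^2 - 16x + 1


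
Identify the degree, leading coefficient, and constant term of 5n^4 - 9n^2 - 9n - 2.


Highest power of n is 4, with coefficient 5. Constant term is -2.
Degree = 4, leading coefficient = 5, constant term = -2


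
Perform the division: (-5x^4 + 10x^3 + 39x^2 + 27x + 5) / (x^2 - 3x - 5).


(-5x^4 + 10x^3 + 39x^2 + 27x + 5) / (x^2 - 3x - 5)
Step 1: -5x^2 * (x^2 - 3x - 5) = -5x^4 + 15x^3 + 25x^2; subtract.
Step 2: -5x * (x^2 - 3x - 5) = -5x^3 + 15x^2 + 25x; subtract.
Step 3: -1 * (x^2 - 3x - 5) = -x^2 + 3x + 5; subtract.
Quotient: -5x^2 - 5x - 1, Remainder: -x


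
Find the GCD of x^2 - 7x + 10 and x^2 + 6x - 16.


Factor each:
  x^2 - 7x + 10 = (x - 2)(x - 5)
  x^2 + 6x - 16 = (x - 2)(x + 8)
Common monic factor: x - 2


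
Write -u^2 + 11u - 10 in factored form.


Roots satisfy r1 + r2 = -b/a = 11 and r1*r2 = c/a = 10.
So r1 = 10, r2 = 1.
-u^2 + 11u - 10 = -(u - r1)(u - r2) = -(u - 10)(u - 1)


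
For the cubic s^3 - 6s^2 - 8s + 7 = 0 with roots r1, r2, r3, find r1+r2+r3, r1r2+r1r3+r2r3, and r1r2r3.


Monic cubic s^3+bs^2+cs+d=0: sum=-b, pairwise sum=c, product=-d.
b=-6, c=-8, d=7
r1+r2+r3 = 6
r1r2+r1r3+r2r3 = -8
r1r2r3 = -7


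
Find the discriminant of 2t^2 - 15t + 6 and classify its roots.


D = b^2 - 4ac = (-15)^2 - 4(2)(6) = 225 - 48 = 177
Since D > 0: two distinct irrational roots


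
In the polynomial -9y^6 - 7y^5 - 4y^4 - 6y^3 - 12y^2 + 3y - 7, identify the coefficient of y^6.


Read off the coefficient of y^6: -9


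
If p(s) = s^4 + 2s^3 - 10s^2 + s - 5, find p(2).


Using direct substitution:
  1 * (2)^4 = 16
  2 * (2)^3 = 16
  -10 * (2)^2 = -40
  1 * (2)^1 = 2
  constant: -5
Sum = 16 + 16 - 40 + 2 - 5 = -11


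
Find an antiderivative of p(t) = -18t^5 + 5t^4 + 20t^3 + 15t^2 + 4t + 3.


Reverse power rule on each term:
  ∫ -18t^5 dt = -3t^6
  ∫ 5t^4 dt = t^5
  ∫ 20t^3 dt = 5t^4
  ∫ 15t^2 dt = 5t^3
  ∫ 4t dt = 2t^2
  ∫ 3 dt = 3t
F(t) = -3t^6 + t^5 + 5t^4 + 5t^3 + 2t^2 + 3t + C


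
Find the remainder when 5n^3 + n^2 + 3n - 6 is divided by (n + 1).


By the Remainder Theorem, the remainder equals p(-1):
  5*(-1)^3 = -5
  1*(-1)^2 = 1
  3*(-1)^1 = -3
  constant: -6
Sum: -5 + 1 - 3 - 6 = -13


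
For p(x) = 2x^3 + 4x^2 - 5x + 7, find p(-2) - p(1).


p(-2) = 17
p(1) = 8
p(-2) - p(1) = 17 - 8 = 9


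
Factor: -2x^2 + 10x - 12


Roots satisfy r1 + r2 = -b/a = 5 and r1*r2 = c/a = 6.
So r1 = 3, r2 = 2.
-2x^2 + 10x - 12 = -2(x - r1)(x - r2) = -2(x - 3)(x - 2)


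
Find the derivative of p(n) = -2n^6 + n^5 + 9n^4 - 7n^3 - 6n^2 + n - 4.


Apply the power rule term by term:
  d/dn(-2n^6) = -12n^5
  d/dn(n^5) = 5n^4
  d/dn(9n^4) = 36n^3
  d/dn(-7n^3) = -21n^2
  d/dn(-6n^2) = -12n
  d/dn(n) = 1
  d/dn(-4) = 0
p'(n) = -12n^5 + 5n^4 + 36n^3 - 21n^2 - 12n + 1


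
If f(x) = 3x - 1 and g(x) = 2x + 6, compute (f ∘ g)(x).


Substitute g(x) into f:
f(g(x)) = 3*(2x + 6) + (-1)
Expand and combine: 6x + 17


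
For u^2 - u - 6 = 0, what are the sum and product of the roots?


For au^2+bu+c=0: sum = -b/a, product = c/a.
a=1, b=-1, c=-6
Sum = -(-1)/1 = 1
Product = (-6)/1 = -6


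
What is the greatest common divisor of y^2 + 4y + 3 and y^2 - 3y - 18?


Factor each:
  y^2 + 4y + 3 = (y + 3)(y + 1)
  y^2 - 3y - 18 = (y + 3)(y - 6)
Common monic factor: y + 3


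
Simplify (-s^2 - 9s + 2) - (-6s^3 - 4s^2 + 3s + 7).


Distribute the minus sign:
  (-s^2 - 9s + 2)
- (-6s^3 - 4s^2 + 3s + 7)
Negate second polynomial: 6s^3 + 4s^2 - 3s - 7
Add: 6s^3 + 3s^2 - 12s - 5


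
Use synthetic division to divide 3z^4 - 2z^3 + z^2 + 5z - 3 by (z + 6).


Synthetic division with c = -6. Coefficients: 3, -2, 1, 5, -3
Bring down 3.
  3 * -6 = -18; -18 - 2 = -20
  -20 * -6 = 120; 120 + 1 = 121
  121 * -6 = -726; -726 + 5 = -721
  -721 * -6 = 4326; 4326 - 3 = 4323
Quotient: 3z^3 - 20z^2 + 121z - 721, Remainder: 4323


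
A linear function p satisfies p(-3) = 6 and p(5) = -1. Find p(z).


p(z) = mz + b. Using p(-3)=6, p(5)=-1:
m = (6 + 1)/(-3 - 5) = 7/-8 = -7/8
b = 6 - m*(-3) = 6 - 21/8 = 27/8
p(z) = -(7/8)z + (27/8)


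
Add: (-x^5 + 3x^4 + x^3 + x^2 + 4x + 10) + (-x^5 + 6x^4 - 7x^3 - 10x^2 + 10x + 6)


Align terms by degree and add:
  -x^5 + 3x^4 + x^3 + x^2 + 4x + 10
  -x^5 + 6x^4 - 7x^3 - 10x^2 + 10x + 6
= -2x^5 + 9x^4 - 6x^3 - 9x^2 + 14x + 16


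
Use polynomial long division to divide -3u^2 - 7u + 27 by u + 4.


(-3u^2 - 7u + 27) / (u + 4)
Step 1: -3u * (u + 4) = -3u^2 - 12u; subtract.
Step 2: 5 * (u + 4) = 5u + 20; subtract.
Quotient: -3u + 5, Remainder: 7


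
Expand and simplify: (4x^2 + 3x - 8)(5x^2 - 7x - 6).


Distribute each term of the first polynomial:
  (4x^2)(5x^2 - 7x - 6) = 20x^4 - 28x^3 - 24x^2
  (3x)(5x^2 - 7x - 6) = 15x^3 - 21x^2 - 18x
  (-8)(5x^2 - 7x - 6) = -40x^2 + 56x + 48
Sum: 20x^4 - 13x^3 - 85x^2 + 38x + 48


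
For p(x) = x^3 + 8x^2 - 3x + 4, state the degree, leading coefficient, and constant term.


Highest power of x is 3, with coefficient 1. Constant term is 4.
Degree = 3, leading coefficient = 1, constant term = 4


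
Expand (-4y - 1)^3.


Expand (-4y - 1)^3 by repeated multiplication:
  (-4y - 1)^2 = 16y^2 + 8y + 1
= -64y^3 - 48y^2 - 12y - 1


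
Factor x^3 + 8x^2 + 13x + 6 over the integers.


Try integer roots (divisors of 6). x=-6: p(-6)=0.
Divide out (x + 6): quotient is x^2 + 2x + 1.
Factor the quadratic: (x + 1)(x + 1)
Result: (x + 6)(x + 1)(x + 1)


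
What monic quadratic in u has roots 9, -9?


p(u) = (u - 9)(u + 9)
Expand: u^2 - 81


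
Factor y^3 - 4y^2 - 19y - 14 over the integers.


Try integer roots (divisors of -14). y=-1: p(-1)=0.
Divide out (y + 1): quotient is y^2 - 5y - 14.
Factor the quadratic: (y - 7)(y + 2)
Result: (y + 1)(y - 7)(y + 2)


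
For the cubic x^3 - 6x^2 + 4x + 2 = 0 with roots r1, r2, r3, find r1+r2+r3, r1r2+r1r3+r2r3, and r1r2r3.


Monic cubic x^3+bx^2+cx+d=0: sum=-b, pairwise sum=c, product=-d.
b=-6, c=4, d=2
r1+r2+r3 = 6
r1r2+r1r3+r2r3 = 4
r1r2r3 = -2


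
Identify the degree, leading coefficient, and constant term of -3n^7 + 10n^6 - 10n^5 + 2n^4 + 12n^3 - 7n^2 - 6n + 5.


Highest power of n is 7, with coefficient -3. Constant term is 5.
Degree = 7, leading coefficient = -3, constant term = 5


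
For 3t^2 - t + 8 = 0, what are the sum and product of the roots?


For at^2+bt+c=0: sum = -b/a, product = c/a.
a=3, b=-1, c=8
Sum = -(-1)/3 = 1/3
Product = (8)/3 = 8/3


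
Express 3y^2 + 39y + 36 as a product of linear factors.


Roots satisfy r1 + r2 = -b/a = -13 and r1*r2 = c/a = 12.
So r1 = -1, r2 = -12.
3y^2 + 39y + 36 = 3(y - r1)(y - r2) = 3(y + 1)(y + 12)


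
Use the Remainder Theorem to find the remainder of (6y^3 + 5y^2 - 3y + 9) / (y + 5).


By the Remainder Theorem, the remainder equals p(-5):
  6*(-5)^3 = -750
  5*(-5)^2 = 125
  -3*(-5)^1 = 15
  constant: 9
Sum: -750 + 125 + 15 + 9 = -601


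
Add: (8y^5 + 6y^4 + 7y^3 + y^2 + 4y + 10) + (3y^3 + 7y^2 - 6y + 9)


Align terms by degree and add:
  8y^5 + 6y^4 + 7y^3 + y^2 + 4y + 10
+ 3y^3 + 7y^2 - 6y + 9
= 8y^5 + 6y^4 + 10y^3 + 8y^2 - 2y + 19


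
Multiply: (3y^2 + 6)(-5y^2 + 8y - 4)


Distribute each term of the first polynomial:
  (3y^2)(-5y^2 + 8y - 4) = -15y^4 + 24y^3 - 12y^2
  (6)(-5y^2 + 8y - 4) = -30y^2 + 48y - 24
Sum: -15y^4 + 24y^3 - 42y^2 + 48y - 24


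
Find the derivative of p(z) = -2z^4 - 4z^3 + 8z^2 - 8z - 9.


Apply the power rule term by term:
  d/dz(-2z^4) = -8z^3
  d/dz(-4z^3) = -12z^2
  d/dz(8z^2) = 16z
  d/dz(-8z) = -8
  d/dz(-9) = 0
p'(z) = -8z^3 - 12z^2 + 16z - 8


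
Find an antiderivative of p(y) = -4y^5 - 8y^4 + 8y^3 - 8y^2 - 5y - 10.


Reverse power rule on each term:
  ∫ -4y^5 dy = -(2/3)y^6
  ∫ -8y^4 dy = -(8/5)y^5
  ∫ 8y^3 dy = 2y^4
  ∫ -8y^2 dy = -(8/3)y^3
  ∫ -5y dy = -(5/2)y^2
  ∫ -10 dy = -10y
F(y) = -(2/3)y^6 - (8/5)y^5 + 2y^4 - (8/3)y^3 - (5/2)y^2 - 10y + C


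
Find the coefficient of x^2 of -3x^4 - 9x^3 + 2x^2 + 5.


Read off the coefficient of x^2: 2


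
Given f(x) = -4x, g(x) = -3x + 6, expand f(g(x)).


Substitute g(x) into f:
f(g(x)) = -4*(-3x + 6)
Expand and combine: 12x - 24


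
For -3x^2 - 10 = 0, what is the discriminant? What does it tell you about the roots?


D = b^2 - 4ac = (0)^2 - 4(-3)(-10) = 0 - 120 = -120
Since D < 0: two complex conjugate roots (no real roots)


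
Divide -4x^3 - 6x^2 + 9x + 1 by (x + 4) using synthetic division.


Synthetic division with c = -4. Coefficients: -4, -6, 9, 1
Bring down -4.
  -4 * -4 = 16; 16 - 6 = 10
  10 * -4 = -40; -40 + 9 = -31
  -31 * -4 = 124; 124 + 1 = 125
Quotient: -4x^2 + 10x - 31, Remainder: 125


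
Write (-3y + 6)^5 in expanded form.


Expand (-3y + 6)^5 by repeated multiplication:
  (-3y + 6)^2 = 9y^2 - 36y + 36
  (-3y + 6)^3 = -27y^3 + 162y^2 - 324y + 216
  (-3y + 6)^4 = 81y^4 - 648y^3 + 1944y^2 - 2592y + 1296
= -243y^5 + 2430y^4 - 9720y^3 + 19440y^2 - 19440y + 7776


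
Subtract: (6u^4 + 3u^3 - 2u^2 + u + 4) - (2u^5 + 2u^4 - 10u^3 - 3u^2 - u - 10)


Distribute the minus sign:
  (6u^4 + 3u^3 - 2u^2 + u + 4)
- (2u^5 + 2u^4 - 10u^3 - 3u^2 - u - 10)
Negate second polynomial: -2u^5 - 2u^4 + 10u^3 + 3u^2 + u + 10
Add: -2u^5 + 4u^4 + 13u^3 + u^2 + 2u + 14


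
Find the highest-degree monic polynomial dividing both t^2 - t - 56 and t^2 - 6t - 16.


Factor each:
  t^2 - t - 56 = (t - 8)(t + 7)
  t^2 - 6t - 16 = (t - 8)(t + 2)
Common monic factor: t - 8


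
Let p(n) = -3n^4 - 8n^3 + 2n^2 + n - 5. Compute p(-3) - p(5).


p(-3) = -17
p(5) = -2825
p(-3) - p(5) = -17 + 2825 = 2808


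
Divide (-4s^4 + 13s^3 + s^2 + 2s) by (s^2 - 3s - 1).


(-4s^4 + 13s^3 + s^2 + 2s) / (s^2 - 3s - 1)
Step 1: -4s^2 * (s^2 - 3s - 1) = -4s^4 + 12s^3 + 4s^2; subtract.
Step 2: s * (s^2 - 3s - 1) = s^3 - 3s^2 - s; subtract.
Step 3: 0 * (s^2 - 3s - 1) = 0; subtract.
Quotient: -4s^2 + s, Remainder: 3s


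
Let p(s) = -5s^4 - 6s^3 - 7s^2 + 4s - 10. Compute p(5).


Using direct substitution:
  -5 * (5)^4 = -3125
  -6 * (5)^3 = -750
  -7 * (5)^2 = -175
  4 * (5)^1 = 20
  constant: -10
Sum = -3125 - 750 - 175 + 20 - 10 = -4040


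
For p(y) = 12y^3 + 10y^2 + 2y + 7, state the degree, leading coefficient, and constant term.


Highest power of y is 3, with coefficient 12. Constant term is 7.
Degree = 3, leading coefficient = 12, constant term = 7


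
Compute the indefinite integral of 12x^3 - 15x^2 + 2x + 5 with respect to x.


Reverse power rule on each term:
  ∫ 12x^3 dx = 3x^4
  ∫ -15x^2 dx = -5x^3
  ∫ 2x dx = x^2
  ∫ 5 dx = 5x
F(x) = 3x^4 - 5x^3 + x^2 + 5x + C
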